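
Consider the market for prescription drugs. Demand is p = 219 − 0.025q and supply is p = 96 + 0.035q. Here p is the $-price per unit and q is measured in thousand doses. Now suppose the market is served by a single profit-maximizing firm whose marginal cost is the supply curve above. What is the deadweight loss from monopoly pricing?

Competitive equilibrium: 219 − 0.025q = 96 + 0.035q → q* = 2050, p* = 167.75.
Marginal revenue: MR = 219 − 0.05q. Set MR = MC: 219 − 0.05q = 96 + 0.035q → q_m = 1447.05882.
Price p_m = 219 − 0.025·1447.05882 = 182.82353; MC(q_m) = 96 + 0.035·1447.05882 = 146.64706.
Competitive q* = 2050, so Δq = 602.94118; wedge = 182.82353 − 146.64706 = 36.17647.
The triangle = ½ × 602.94118 × 36.17647 = $10906.14 thousand.

$10906.14 thousand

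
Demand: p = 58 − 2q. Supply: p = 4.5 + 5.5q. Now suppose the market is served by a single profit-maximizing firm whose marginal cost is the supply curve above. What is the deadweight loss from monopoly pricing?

Competitive equilibrium: 58 − 2q = 4.5 + 5.5q → q* = 7.1333, p* = 43.7333.
Marginal revenue: MR = 58 − 4q. Set MR = MC: 58 − 4q = 4.5 + 5.5q → q_m = 5.6316.
Price p_m = 58 − 2·5.6316 = 46.7368; MC(q_m) = 4.5 + 5.5·5.6316 = 35.4738.
Competitive q* = 7.1333, so Δq = 1.5017; wedge = 46.7368 − 35.4738 = 11.263.
The triangle = ½ × 1.5017 × 11.263 = 8.46.

8.46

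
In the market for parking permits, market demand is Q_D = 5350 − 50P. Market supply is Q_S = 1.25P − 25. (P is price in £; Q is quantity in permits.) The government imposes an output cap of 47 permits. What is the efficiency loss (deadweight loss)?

In inverse form: demand P = 107 − 0.02Q, supply P = 20 + 0.8Q.
Competitive equilibrium: 107 − 0.02Q = 20 + 0.8Q → Q* = 106.0976, P* = 104.878.
At Q = 47: demand price = 107 − 0.02·47 = 106.06; supply price = 20 + 0.8·47 = 57.6.
ΔQ = 106.0976 − 47 = 59.0976; wedge = 106.06 − 57.6 = 48.46.
Deadweight loss = ½ × 59.0976 × 48.46 = £1431.93.

£1431.93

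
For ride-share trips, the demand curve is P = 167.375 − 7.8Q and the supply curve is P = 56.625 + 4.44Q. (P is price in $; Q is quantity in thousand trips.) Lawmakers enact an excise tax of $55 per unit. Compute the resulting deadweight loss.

$123.57 thousand

Competitive equilibrium: 167.375 − 7.8Q = 56.625 + 4.44Q → Q* = 9.0482, P* = 96.799.
With the tax, the buyer price exceeds the seller price by 55: (167.375 − 7.8Q) − (56.625 + 4.44Q) = 55 → Q' = 4.5547.
ΔQ = 9.0482 − 4.5547 = 4.4935; the wedge equals the tax, 55.
The triangle = ½ × 4.4935 × 55 = $123.57 thousand.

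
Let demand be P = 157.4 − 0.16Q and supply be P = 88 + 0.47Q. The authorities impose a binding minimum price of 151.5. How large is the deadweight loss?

1691.71

Competitive equilibrium: 157.4 − 0.16Q = 88 + 0.47Q → Q* = 110.1587, P* = 139.7746.
At the floor P = 151.5, quantity demanded = (157.4 − 151.5)/0.16 = 36.875.
Sellers' marginal cost at Q' = 36.875: 88 + 0.47·36.875 = 105.3313.
ΔQ = 110.1587 − 36.875 = 73.2837; wedge = 151.5 − 105.3313 = 46.1687.
Welfare loss = ½ × 73.2837 × 46.1687 = 1691.71.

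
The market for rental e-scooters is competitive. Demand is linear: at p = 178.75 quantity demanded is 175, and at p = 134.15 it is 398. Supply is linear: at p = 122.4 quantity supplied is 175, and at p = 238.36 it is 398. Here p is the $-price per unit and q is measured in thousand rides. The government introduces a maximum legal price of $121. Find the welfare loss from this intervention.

$2359.41 thousand

Demand slope = (134.15 − 178.75)/(398 − 175) = −0.2, so p = 213.75 − 0.2q.
Supply slope = (238.36 − 122.4)/(398 − 175) = 0.52, so p = 31.4 + 0.52q.
Competitive equilibrium: 213.75 − 0.2q = 31.4 + 0.52q → q* = 253.2639, p* = 163.0972.
At the ceiling p = 121, quantity supplied = (121 − 31.4)/0.52 = 172.3077.
Willingness to pay at q' = 172.3077: 213.75 − 0.2·172.3077 = 179.2885.
Δq = 253.2639 − 172.3077 = 80.9562; wedge = 179.2885 − 121 = 58.2885.
Deadweight loss = ½ × 80.9562 × 58.2885 = $2359.41 thousand.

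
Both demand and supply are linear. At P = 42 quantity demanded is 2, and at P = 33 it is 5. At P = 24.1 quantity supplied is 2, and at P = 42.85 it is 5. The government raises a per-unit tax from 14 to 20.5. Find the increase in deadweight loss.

Demand slope = (33 − 42)/(5 − 2) = −3, so P = 48 − 3Q.
Supply slope = (42.85 − 24.1)/(5 − 2) = 6.25, so P = 11.6 + 6.25Q.
Competitive equilibrium: 48 − 3Q = 11.6 + 6.25Q → Q* = 3.9351, P* = 36.1946.
For a per-unit tax t: ΔQ = t/9.25, so DWL = ½·t·(t/9.25) = t²/18.5.
At t = 14: DWL = 10.595. At t = 20.5: DWL = 22.716.
Increase = 22.716 − 10.595 = 12.12.

12.12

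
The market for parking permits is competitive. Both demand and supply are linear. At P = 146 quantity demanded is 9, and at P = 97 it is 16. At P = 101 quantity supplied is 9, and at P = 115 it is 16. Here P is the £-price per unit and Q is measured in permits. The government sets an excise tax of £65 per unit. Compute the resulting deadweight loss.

Demand slope = (97 − 146)/(16 − 9) = −7, so P = 209 − 7Q.
Supply slope = (115 − 101)/(16 − 9) = 2, so P = 83 + 2Q.
Competitive equilibrium: 209 − 7Q = 83 + 2Q → Q* = 14, P* = 111.
With the tax, the buyer price exceeds the seller price by 65: (209 − 7Q) − (83 + 2Q) = 65 → Q' = 6.7778.
ΔQ = 14 − 6.7778 = 7.2222; the wedge equals the tax, 65.
DWL = ½ × 7.2222 × 65 = £234.72.

£234.72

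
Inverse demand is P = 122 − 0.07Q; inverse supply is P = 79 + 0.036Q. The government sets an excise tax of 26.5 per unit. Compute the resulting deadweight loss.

3312.50

Competitive equilibrium: 122 − 0.07Q = 79 + 0.036Q → Q* = 405.6604, P* = 93.6038.
With the tax, the buyer price exceeds the seller price by 26.5: (122 − 0.07Q) − (79 + 0.036Q) = 26.5 → Q' = 155.6604.
ΔQ = 405.6604 − 155.6604 = 250; the wedge equals the tax, 26.5.
DWL = ½ × 250 × 26.5 = 3312.50.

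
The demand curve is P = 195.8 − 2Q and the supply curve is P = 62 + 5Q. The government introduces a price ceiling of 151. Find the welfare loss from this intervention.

6.05

Competitive equilibrium: 195.8 − 2Q = 62 + 5Q → Q* = 19.1143, P* = 157.5714.
At the ceiling P = 151, quantity supplied = (151 − 62)/5 = 17.8.
Willingness to pay at Q' = 17.8: 195.8 − 2·17.8 = 160.2.
ΔQ = 19.1143 − 17.8 = 1.3143; wedge = 160.2 − 151 = 9.2.
The triangle = ½ × 1.3143 × 9.2 = 6.05.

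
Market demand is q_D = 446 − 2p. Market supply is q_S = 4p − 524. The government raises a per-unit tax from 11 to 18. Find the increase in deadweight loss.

In inverse form: demand p = 223 − 0.5q, supply p = 131 + 0.25q.
Competitive equilibrium: 223 − 0.5q = 131 + 0.25q → q* = 122.6667, p* = 161.6667.
For a per-unit tax t: Δq = t/0.75, so DWL = ½·t·(t/0.75) = t²/1.5.
At t = 11: DWL = 80.667. At t = 18: DWL = 216.
Increase = 216 − 80.667 = 135.33.

135.33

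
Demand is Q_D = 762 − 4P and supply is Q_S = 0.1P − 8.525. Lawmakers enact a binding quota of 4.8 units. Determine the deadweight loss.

In inverse form: demand P = 190.5 − 0.25Q, supply P = 85.25 + 10Q.
Competitive equilibrium: 190.5 − 0.25Q = 85.25 + 10Q → Q* = 10.2683, P* = 187.9329.
At Q = 4.8: demand price = 190.5 − 0.25·4.8 = 189.3; supply price = 85.25 + 10·4.8 = 133.25.
ΔQ = 10.2683 − 4.8 = 5.4683; wedge = 189.3 − 133.25 = 56.05.
Deadweight loss = ½ × 5.4683 × 56.05 = 153.25.

153.25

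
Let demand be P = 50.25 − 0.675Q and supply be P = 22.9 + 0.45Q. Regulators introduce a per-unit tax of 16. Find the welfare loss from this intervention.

113.78

Competitive equilibrium: 50.25 − 0.675Q = 22.9 + 0.45Q → Q* = 24.3111, P* = 33.84.
With the tax, the buyer price exceeds the seller price by 16: (50.25 − 0.675Q) − (22.9 + 0.45Q) = 16 → Q' = 10.0889.
ΔQ = 24.3111 − 10.0889 = 14.2222; the wedge equals the tax, 16.
Deadweight loss = ½ × 14.2222 × 16 = 113.78.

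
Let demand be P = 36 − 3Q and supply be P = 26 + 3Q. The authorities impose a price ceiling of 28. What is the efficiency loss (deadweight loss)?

Competitive equilibrium: 36 − 3Q = 26 + 3Q → Q* = 1.6667, P* = 31.
At the ceiling P = 28, quantity supplied = (28 − 26)/3 = 0.6667.
Willingness to pay at Q' = 0.6667: 36 − 3·0.6667 = 33.9999.
ΔQ = 1.6667 − 0.6667 = 1; wedge = 33.9999 − 28 = 5.9999.
The triangle = ½ × 1 × 5.9999 = 3.

3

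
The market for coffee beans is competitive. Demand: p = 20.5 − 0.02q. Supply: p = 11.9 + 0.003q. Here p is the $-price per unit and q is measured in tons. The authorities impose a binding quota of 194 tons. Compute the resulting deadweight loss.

$372.24

Competitive equilibrium: 20.5 − 0.02q = 11.9 + 0.003q → q* = 373.913, p* = 13.0217.
At q = 194: demand price = 20.5 − 0.02·194 = 16.62; supply price = 11.9 + 0.003·194 = 12.482.
Δq = 373.913 − 194 = 179.913; wedge = 16.62 − 12.482 = 4.138.
DWL = ½ × 179.913 × 4.138 = $372.24.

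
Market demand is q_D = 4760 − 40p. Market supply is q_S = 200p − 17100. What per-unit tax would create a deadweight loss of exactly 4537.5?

In inverse form: demand p = 119 − 0.025q, supply p = 85.5 + 0.005q.
Competitive equilibrium: 119 − 0.025q = 85.5 + 0.005q → q* = 1116.6667, p* = 91.0833.
A tax t gives Δq = t/0.03 and wedge t, so DWL = t²/0.06.
t²/0.06 = 4537.5 → t² = 272.25 → t = 16.5.

16.5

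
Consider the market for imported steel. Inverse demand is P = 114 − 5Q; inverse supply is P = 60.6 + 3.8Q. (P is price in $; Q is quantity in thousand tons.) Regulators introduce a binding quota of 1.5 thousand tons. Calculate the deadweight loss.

Competitive equilibrium: 114 − 5Q = 60.6 + 3.8Q → Q* = 6.0682, P* = 83.6591.
At Q = 1.5: demand price = 114 − 5·1.5 = 106.5; supply price = 60.6 + 3.8·1.5 = 66.3.
ΔQ = 6.0682 − 1.5 = 4.5682; wedge = 106.5 − 66.3 = 40.2.
Welfare loss = ½ × 4.5682 × 40.2 = $91.82 thousand.

$91.82 thousand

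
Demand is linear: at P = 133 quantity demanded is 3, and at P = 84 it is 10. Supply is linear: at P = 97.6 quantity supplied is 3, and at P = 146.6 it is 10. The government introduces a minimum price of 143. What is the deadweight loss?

109.61

Demand slope = (84 − 133)/(10 − 3) = −7, so P = 154 − 7Q.
Supply slope = (146.6 − 97.6)/(10 − 3) = 7, so P = 76.6 + 7Q.
Competitive equilibrium: 154 − 7Q = 76.6 + 7Q → Q* = 5.5286, P* = 115.3.
At the floor P = 143, quantity demanded = (154 − 143)/7 = 1.5714.
Sellers' marginal cost at Q' = 1.5714: 76.6 + 7·1.5714 = 87.5998.
ΔQ = 5.5286 − 1.5714 = 3.9572; wedge = 143 − 87.5998 = 55.4002.
Deadweight loss = ½ × 3.9572 × 55.4002 = 109.61.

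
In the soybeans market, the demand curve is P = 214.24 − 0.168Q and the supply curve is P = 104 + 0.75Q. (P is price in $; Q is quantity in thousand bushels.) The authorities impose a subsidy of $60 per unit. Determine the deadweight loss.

$1960.78 thousand

Competitive equilibrium: 214.24 − 0.168Q = 104 + 0.75Q → Q* = 120.08715, P* = 194.06536.
The subsidy lowers effective supply by 60: P = 44 + 0.75Q.
New quantity: 214.24 − 0.168Q = 44 + 0.75Q → Q' = 185.44662.
Overproduction ΔQ = 185.44662 − 120.08715 = 65.35947; wedge = subsidy = 60.
Welfare loss = ½ × 65.35947 × 60 = $1960.78 thousand.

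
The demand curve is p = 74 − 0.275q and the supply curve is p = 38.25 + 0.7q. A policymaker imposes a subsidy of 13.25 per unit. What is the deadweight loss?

90.03

Competitive equilibrium: 74 − 0.275q = 38.25 + 0.7q → q* = 36.6667, p* = 63.9167.
The subsidy lowers effective supply by 13.25: p = 25 + 0.7q.
New quantity: 74 − 0.275q = 25 + 0.7q → q' = 50.2564.
Overproduction Δq = 50.2564 − 36.6667 = 13.5897; wedge = subsidy = 13.25.
DWL = ½ × 13.5897 × 13.25 = 90.03.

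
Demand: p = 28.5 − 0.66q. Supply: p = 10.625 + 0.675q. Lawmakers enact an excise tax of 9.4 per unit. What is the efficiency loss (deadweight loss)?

Competitive equilibrium: 28.5 − 0.66q = 10.625 + 0.675q → q* = 13.3895, p* = 19.6629.
With the tax, the buyer price exceeds the seller price by 9.4: (28.5 − 0.66q) − (10.625 + 0.675q) = 9.4 → q' = 6.3483.
Δq = 13.3895 − 6.3483 = 7.0412; the wedge equals the tax, 9.4.
DWL = ½ × 7.0412 × 9.4 = 33.09.

33.09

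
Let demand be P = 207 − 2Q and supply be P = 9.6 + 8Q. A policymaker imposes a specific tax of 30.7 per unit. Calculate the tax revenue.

Competitive equilibrium: 207 − 2Q = 9.6 + 8Q → Q* = 19.74, P* = 167.52.
With the tax, the buyer price exceeds the seller price by 30.7: (207 − 2Q) − (9.6 + 8Q) = 30.7 → Q' = 16.67.
Tax revenue = 30.7 × 16.67 = 511.769.

511.769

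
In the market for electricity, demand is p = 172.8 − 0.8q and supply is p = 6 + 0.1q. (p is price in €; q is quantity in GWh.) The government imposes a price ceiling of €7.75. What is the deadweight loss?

€12675.61

Competitive equilibrium: 172.8 − 0.8q = 6 + 0.1q → q* = 185.3333, p* = 24.5333.
At the ceiling p = 7.75, quantity supplied = (7.75 − 6)/0.1 = 17.5.
Willingness to pay at q' = 17.5: 172.8 − 0.8·17.5 = 158.8.
Δq = 185.3333 − 17.5 = 167.8333; wedge = 158.8 − 7.75 = 151.05.
The triangle = ½ × 167.8333 × 151.05 = €12675.61.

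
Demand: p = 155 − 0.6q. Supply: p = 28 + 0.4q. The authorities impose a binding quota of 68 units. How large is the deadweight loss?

Competitive equilibrium: 155 − 0.6q = 28 + 0.4q → q* = 127, p* = 78.8.
At q = 68: demand price = 155 − 0.6·68 = 114.2; supply price = 28 + 0.4·68 = 55.2.
Δq = 127 − 68 = 59; wedge = 114.2 − 55.2 = 59.
Deadweight loss = ½ × 59 × 59 = 1740.50.

1740.50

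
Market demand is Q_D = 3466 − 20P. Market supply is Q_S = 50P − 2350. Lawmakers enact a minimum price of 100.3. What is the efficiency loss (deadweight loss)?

In inverse form: demand P = 173.3 − 0.05Q, supply P = 47 + 0.02Q.
Competitive equilibrium: 173.3 − 0.05Q = 47 + 0.02Q → Q* = 1804.2857, P* = 83.0857.
At the floor P = 100.3, quantity demanded = (173.3 − 100.3)/0.05 = 1460.
Sellers' marginal cost at Q' = 1460: 47 + 0.02·1460 = 76.2.
ΔQ = 1804.2857 − 1460 = 344.2857; wedge = 100.3 − 76.2 = 24.1.
Deadweight loss = ½ × 344.2857 × 24.1 = 4148.64.

4148.64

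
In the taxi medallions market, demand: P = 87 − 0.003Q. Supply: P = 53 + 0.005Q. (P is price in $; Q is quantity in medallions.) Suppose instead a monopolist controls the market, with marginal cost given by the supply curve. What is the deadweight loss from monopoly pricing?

Competitive equilibrium: 87 − 0.003Q = 53 + 0.005Q → Q* = 4250, P* = 74.25.
Marginal revenue: MR = 87 − 0.006Q. Set MR = MC: 87 − 0.006Q = 53 + 0.005Q → Q_m = 3090.909091.
Price P_m = 87 − 0.003·3090.909091 = 77.727273; MC(Q_m) = 53 + 0.005·3090.909091 = 68.454545.
Competitive Q* = 4250, so ΔQ = 1159.090909; wedge = 77.727273 − 68.454545 = 9.272728.
Welfare loss = ½ × 1159.090909 × 9.272728 = $5373.97.

$5373.97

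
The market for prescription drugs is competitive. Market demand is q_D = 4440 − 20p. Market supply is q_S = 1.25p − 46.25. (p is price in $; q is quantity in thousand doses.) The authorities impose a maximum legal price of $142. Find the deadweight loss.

In inverse form: demand p = 222 − 0.05q, supply p = 37 + 0.8q.
Competitive equilibrium: 222 − 0.05q = 37 + 0.8q → q* = 217.6471, p* = 211.1176.
At the ceiling p = 142, quantity supplied = (142 − 37)/0.8 = 131.25.
Willingness to pay at q' = 131.25: 222 − 0.05·131.25 = 215.4375.
Δq = 217.6471 − 131.25 = 86.3971; wedge = 215.4375 − 142 = 73.4375.
DWL = ½ × 86.3971 × 73.4375 = $3172.39 thousand.

$3172.39 thousand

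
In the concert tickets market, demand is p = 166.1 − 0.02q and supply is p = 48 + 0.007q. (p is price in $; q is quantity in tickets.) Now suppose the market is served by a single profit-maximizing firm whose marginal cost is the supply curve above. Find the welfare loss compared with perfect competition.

Competitive equilibrium: 166.1 − 0.02q = 48 + 0.007q → q* = 4374.07407, p* = 78.61852.
Marginal revenue: MR = 166.1 − 0.04q. Set MR = MC: 166.1 − 0.04q = 48 + 0.007q → q_m = 2512.76596.
Price p_m = 166.1 − 0.02·2512.76596 = 115.84468; MC(q_m) = 48 + 0.007·2512.76596 = 65.58936.
Competitive q* = 4374.07407, so Δq = 1861.30811; wedge = 115.84468 − 65.58936 = 50.25532.
DWL = ½ × 1861.30811 × 50.25532 = $46770.32.

$46770.32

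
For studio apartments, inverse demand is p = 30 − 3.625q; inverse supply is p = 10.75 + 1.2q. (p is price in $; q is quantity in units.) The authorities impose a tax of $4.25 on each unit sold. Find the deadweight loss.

$1.87

Competitive equilibrium: 30 − 3.625q = 10.75 + 1.2q → q* = 3.9896, p* = 15.5376.
With the tax, the buyer price exceeds the seller price by 4.25: (30 − 3.625q) − (10.75 + 1.2q) = 4.25 → q' = 3.1088.
Δq = 3.9896 − 3.1088 = 0.8808; the wedge equals the tax, 4.25.
DWL = ½ × 0.8808 × 4.25 = $1.87.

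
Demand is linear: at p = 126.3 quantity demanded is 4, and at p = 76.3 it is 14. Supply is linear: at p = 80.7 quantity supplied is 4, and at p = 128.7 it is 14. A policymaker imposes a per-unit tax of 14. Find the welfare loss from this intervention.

Demand slope = (76.3 − 126.3)/(14 − 4) = −5, so p = 146.3 − 5q.
Supply slope = (128.7 − 80.7)/(14 − 4) = 4.8, so p = 61.5 + 4.8q.
Competitive equilibrium: 146.3 − 5q = 61.5 + 4.8q → q* = 8.6531, p* = 103.0347.
With the tax, the buyer price exceeds the seller price by 14: (146.3 − 5q) − (61.5 + 4.8q) = 14 → q' = 7.2245.
Δq = 8.6531 − 7.2245 = 1.4286; the wedge equals the tax, 14.
The triangle = ½ × 1.4286 × 14 = 10.

10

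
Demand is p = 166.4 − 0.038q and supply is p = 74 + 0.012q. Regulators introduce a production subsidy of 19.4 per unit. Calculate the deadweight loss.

3763.60

Competitive equilibrium: 166.4 − 0.038q = 74 + 0.012q → q* = 1848, p* = 96.176.
The subsidy lowers effective supply by 19.4: p = 54.6 + 0.012q.
New quantity: 166.4 − 0.038q = 54.6 + 0.012q → q' = 2236.
Overproduction Δq = 2236 − 1848 = 388; wedge = subsidy = 19.4.
DWL = ½ × 388 × 19.4 = 3763.60.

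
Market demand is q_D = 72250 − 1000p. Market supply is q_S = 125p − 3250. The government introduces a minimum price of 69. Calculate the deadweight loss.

16055.56

In inverse form: demand p = 72.25 − 0.001q, supply p = 26 + 0.008q.
Competitive equilibrium: 72.25 − 0.001q = 26 + 0.008q → q* = 5138.8889, p* = 67.1111.
At the floor p = 69, quantity demanded = (72.25 − 69)/0.001 = 3250.
Sellers' marginal cost at q' = 3250: 26 + 0.008·3250 = 52.
Δq = 5138.8889 − 3250 = 1888.8889; wedge = 69 − 52 = 17.
Deadweight loss = ½ × 1888.8889 × 17 = 16055.56.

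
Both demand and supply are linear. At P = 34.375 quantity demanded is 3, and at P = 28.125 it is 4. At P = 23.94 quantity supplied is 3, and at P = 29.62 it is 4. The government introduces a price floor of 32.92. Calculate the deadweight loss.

Demand slope = (28.125 − 34.375)/(4 − 3) = −6.25, so P = 53.125 − 6.25Q.
Supply slope = (29.62 − 23.94)/(4 − 3) = 5.68, so P = 6.9 + 5.68Q.
Competitive equilibrium: 53.125 − 6.25Q = 6.9 + 5.68Q → Q* = 3.8747, P* = 28.9082.
At the floor P = 32.92, quantity demanded = (53.125 − 32.92)/6.25 = 3.2328.
Sellers' marginal cost at Q' = 3.2328: 6.9 + 5.68·3.2328 = 25.2623.
ΔQ = 3.8747 − 3.2328 = 0.6419; wedge = 32.92 − 25.2623 = 7.6577.
Welfare loss = ½ × 0.6419 × 7.6577 = 2.46.

2.46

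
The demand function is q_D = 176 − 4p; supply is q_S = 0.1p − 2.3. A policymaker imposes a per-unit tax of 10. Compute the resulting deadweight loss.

In inverse form: demand p = 44 − 0.25q, supply p = 23 + 10q.
Competitive equilibrium: 44 − 0.25q = 23 + 10q → q* = 2.0488, p* = 43.4878.
With the tax, the buyer price exceeds the seller price by 10: (44 − 0.25q) − (23 + 10q) = 10 → q' = 1.0732.
Δq = 2.0488 − 1.0732 = 0.9756; the wedge equals the tax, 10.
DWL = ½ × 0.9756 × 10 = 4.88.

4.88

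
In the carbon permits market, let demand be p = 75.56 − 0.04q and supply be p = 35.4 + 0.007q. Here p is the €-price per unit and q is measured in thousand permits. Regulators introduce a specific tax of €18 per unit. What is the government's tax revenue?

€8486.81 thousand

Competitive equilibrium: 75.56 − 0.04q = 35.4 + 0.007q → q* = 854.4681, p* = 41.3813.
With the tax, the buyer price exceeds the seller price by 18: (75.56 − 0.04q) − (35.4 + 0.007q) = 18 → q' = 471.4894.
Tax revenue = 18 × 471.4894 = €8486.81 thousand.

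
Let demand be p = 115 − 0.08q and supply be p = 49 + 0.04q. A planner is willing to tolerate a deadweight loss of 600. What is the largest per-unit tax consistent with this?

Competitive equilibrium: 115 − 0.08q = 49 + 0.04q → q* = 550, p* = 71.
A tax t gives Δq = t/0.12 and wedge t, so DWL = t²/0.24.
t²/0.24 = 600 → t² = 144 → t = 12.

12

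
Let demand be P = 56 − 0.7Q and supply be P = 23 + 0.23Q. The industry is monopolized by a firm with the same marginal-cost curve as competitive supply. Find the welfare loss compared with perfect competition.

107.98

Competitive equilibrium: 56 − 0.7Q = 23 + 0.23Q → Q* = 35.4839, P* = 31.1613.
Marginal revenue: MR = 56 − 1.4Q. Set MR = MC: 56 − 1.4Q = 23 + 0.23Q → Q_m = 20.2454.
Price P_m = 56 − 0.7·20.2454 = 41.8282; MC(Q_m) = 23 + 0.23·20.2454 = 27.6564.
Competitive Q* = 35.4839, so ΔQ = 15.2385; wedge = 41.8282 − 27.6564 = 14.1718.
DWL = ½ × 15.2385 × 14.1718 = 107.98.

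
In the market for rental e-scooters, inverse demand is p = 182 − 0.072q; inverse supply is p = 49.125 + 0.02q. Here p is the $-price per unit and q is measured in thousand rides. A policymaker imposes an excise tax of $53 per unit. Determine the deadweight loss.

Competitive equilibrium: 182 − 0.072q = 49.125 + 0.02q → q* = 1444.29348, p* = 78.01087.
With the tax, the buyer price exceeds the seller price by 53: (182 − 0.072q) − (49.125 + 0.02q) = 53 → q' = 868.20652.
Δq = 1444.29348 − 868.20652 = 576.08696; the wedge equals the tax, 53.
Deadweight loss = ½ × 576.08696 × 53 = $15266.30 thousand.

$15266.30 thousand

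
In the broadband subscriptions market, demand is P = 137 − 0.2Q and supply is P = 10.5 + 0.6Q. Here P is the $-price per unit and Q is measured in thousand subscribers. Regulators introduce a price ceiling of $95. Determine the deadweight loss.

Competitive equilibrium: 137 − 0.2Q = 10.5 + 0.6Q → Q* = 158.125, P* = 105.375.
At the ceiling P = 95, quantity supplied = (95 − 10.5)/0.6 = 140.8333.
Willingness to pay at Q' = 140.8333: 137 − 0.2·140.8333 = 108.8333.
ΔQ = 158.125 − 140.8333 = 17.2917; wedge = 108.8333 − 95 = 13.8333.
Welfare loss = ½ × 17.2917 × 13.8333 = $119.60 thousand.

$119.60 thousand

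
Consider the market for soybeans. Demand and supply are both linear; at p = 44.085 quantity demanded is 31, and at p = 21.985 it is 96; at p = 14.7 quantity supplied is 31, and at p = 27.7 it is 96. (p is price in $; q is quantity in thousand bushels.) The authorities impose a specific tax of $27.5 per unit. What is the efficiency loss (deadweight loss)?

$700.23 thousand

Demand slope = (21.985 − 44.085)/(96 − 31) = −0.34, so p = 54.625 − 0.34q.
Supply slope = (27.7 − 14.7)/(96 − 31) = 0.2, so p = 8.5 + 0.2q.
Competitive equilibrium: 54.625 − 0.34q = 8.5 + 0.2q → q* = 85.4167, p* = 25.5833.
With the tax, the buyer price exceeds the seller price by 27.5: (54.625 − 0.34q) − (8.5 + 0.2q) = 27.5 → q' = 34.4907.
Δq = 85.4167 − 34.4907 = 50.926; the wedge equals the tax, 27.5.
The triangle = ½ × 50.926 × 27.5 = $700.23 thousand.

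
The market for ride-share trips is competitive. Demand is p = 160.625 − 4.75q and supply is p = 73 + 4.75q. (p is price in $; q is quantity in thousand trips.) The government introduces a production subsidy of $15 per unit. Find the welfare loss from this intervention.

$11.84 thousand

Competitive equilibrium: 160.625 − 4.75q = 73 + 4.75q → q* = 9.2237, p* = 116.8125.
The subsidy lowers effective supply by 15: p = 58 + 4.75q.
New quantity: 160.625 − 4.75q = 58 + 4.75q → q' = 10.8026.
Overproduction Δq = 10.8026 − 9.2237 = 1.5789; wedge = subsidy = 15.
DWL = ½ × 1.5789 × 15 = $11.84 thousand.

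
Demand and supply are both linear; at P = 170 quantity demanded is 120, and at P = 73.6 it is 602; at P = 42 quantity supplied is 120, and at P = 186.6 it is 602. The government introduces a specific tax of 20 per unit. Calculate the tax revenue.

Demand slope = (73.6 − 170)/(602 − 120) = −0.2, so P = 194 − 0.2Q.
Supply slope = (186.6 − 42)/(602 − 120) = 0.3, so P = 6 + 0.3Q.
Competitive equilibrium: 194 − 0.2Q = 6 + 0.3Q → Q* = 376, P* = 118.8.
With the tax, the buyer price exceeds the seller price by 20: (194 − 0.2Q) − (6 + 0.3Q) = 20 → Q' = 336.
Tax revenue = 20 × 336 = 6720.

6720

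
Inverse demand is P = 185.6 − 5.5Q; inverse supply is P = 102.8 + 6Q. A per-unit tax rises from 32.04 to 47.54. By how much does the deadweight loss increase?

53.63

Competitive equilibrium: 185.6 − 5.5Q = 102.8 + 6Q → Q* = 7.2, P* = 146.
For a per-unit tax t: ΔQ = t/11.5, so DWL = ½·t·(t/11.5) = t²/23.
At t = 32.04: DWL = 44.633. At t = 47.54: DWL = 98.263.
Increase = 98.263 − 44.633 = 53.63.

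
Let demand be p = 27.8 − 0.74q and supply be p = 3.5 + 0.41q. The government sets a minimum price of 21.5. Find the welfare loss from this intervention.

Competitive equilibrium: 27.8 − 0.74q = 3.5 + 0.41q → q* = 21.1304, p* = 12.1635.
At the floor p = 21.5, quantity demanded = (27.8 − 21.5)/0.74 = 8.5135.
Sellers' marginal cost at q' = 8.5135: 3.5 + 0.41·8.5135 = 6.9905.
Δq = 21.1304 − 8.5135 = 12.6169; wedge = 21.5 − 6.9905 = 14.5095.
DWL = ½ × 12.6169 × 14.5095 = 91.53.

91.53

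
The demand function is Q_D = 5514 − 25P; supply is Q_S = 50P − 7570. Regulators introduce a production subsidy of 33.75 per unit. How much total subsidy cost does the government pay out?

In inverse form: demand P = 220.56 − 0.04Q, supply P = 151.4 + 0.02Q.
Competitive equilibrium: 220.56 − 0.04Q = 151.4 + 0.02Q → Q* = 1152.66667, P* = 174.45333.
The subsidy lowers effective supply by 33.75: P = 117.65 + 0.02Q.
New quantity: 220.56 − 0.04Q = 117.65 + 0.02Q → Q' = 1715.16667.
Total subsidy cost = 33.75 × 1715.16667 = 57886.875.

57886.875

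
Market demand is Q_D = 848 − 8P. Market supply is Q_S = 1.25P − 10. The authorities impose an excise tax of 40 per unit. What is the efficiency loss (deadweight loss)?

In inverse form: demand P = 106 − 0.125Q, supply P = 8 + 0.8Q.
Competitive equilibrium: 106 − 0.125Q = 8 + 0.8Q → Q* = 105.9459, P* = 92.7568.
With the tax, the buyer price exceeds the seller price by 40: (106 − 0.125Q) − (8 + 0.8Q) = 40 → Q' = 62.7027.
ΔQ = 105.9459 − 62.7027 = 43.2432; the wedge equals the tax, 40.
The triangle = ½ × 43.2432 × 40 = 864.86.

864.86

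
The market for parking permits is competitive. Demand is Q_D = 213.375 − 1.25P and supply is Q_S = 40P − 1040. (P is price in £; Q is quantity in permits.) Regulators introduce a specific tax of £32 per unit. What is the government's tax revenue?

In inverse form: demand P = 170.7 − 0.8Q, supply P = 26 + 0.025Q.
Competitive equilibrium: 170.7 − 0.8Q = 26 + 0.025Q → Q* = 175.39394, P* = 30.38485.
With the tax, the buyer price exceeds the seller price by 32: (170.7 − 0.8Q) − (26 + 0.025Q) = 32 → Q' = 136.60606.
Tax revenue = 32 × 136.60606 = £4371.39.

£4371.39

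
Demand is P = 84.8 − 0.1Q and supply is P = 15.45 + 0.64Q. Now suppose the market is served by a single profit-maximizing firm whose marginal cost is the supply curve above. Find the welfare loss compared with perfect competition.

46.05

Competitive equilibrium: 84.8 − 0.1Q = 15.45 + 0.64Q → Q* = 93.7162, P* = 75.4284.
Marginal revenue: MR = 84.8 − 0.2Q. Set MR = MC: 84.8 − 0.2Q = 15.45 + 0.64Q → Q_m = 82.5595.
Price P_m = 84.8 − 0.1·82.5595 = 76.5441; MC(Q_m) = 15.45 + 0.64·82.5595 = 68.2881.
Competitive Q* = 93.7162, so ΔQ = 11.1567; wedge = 76.5441 − 68.2881 = 8.256.
DWL = ½ × 11.1567 × 8.256 = 46.05.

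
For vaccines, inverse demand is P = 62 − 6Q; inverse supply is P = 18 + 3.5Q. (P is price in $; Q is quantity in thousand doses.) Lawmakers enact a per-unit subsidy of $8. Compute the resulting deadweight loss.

$3.37 thousand

Competitive equilibrium: 62 − 6Q = 18 + 3.5Q → Q* = 4.6316, P* = 34.2105.
The subsidy lowers effective supply by 8: P = 10 + 3.5Q.
New quantity: 62 − 6Q = 10 + 3.5Q → Q' = 5.4737.
Overproduction ΔQ = 5.4737 − 4.6316 = 0.8421; wedge = subsidy = 8.
Deadweight loss = ½ × 0.8421 × 8 = $3.37 thousand.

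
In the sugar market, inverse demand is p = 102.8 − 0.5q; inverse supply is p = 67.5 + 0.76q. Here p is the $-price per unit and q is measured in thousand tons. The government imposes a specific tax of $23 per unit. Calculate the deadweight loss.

$209.92 thousand

Competitive equilibrium: 102.8 − 0.5q = 67.5 + 0.76q → q* = 28.0159, p* = 88.7921.
With the tax, the buyer price exceeds the seller price by 23: (102.8 − 0.5q) − (67.5 + 0.76q) = 23 → q' = 9.7619.
Δq = 28.0159 − 9.7619 = 18.254; the wedge equals the tax, 23.
Welfare loss = ½ × 18.254 × 23 = $209.92 thousand.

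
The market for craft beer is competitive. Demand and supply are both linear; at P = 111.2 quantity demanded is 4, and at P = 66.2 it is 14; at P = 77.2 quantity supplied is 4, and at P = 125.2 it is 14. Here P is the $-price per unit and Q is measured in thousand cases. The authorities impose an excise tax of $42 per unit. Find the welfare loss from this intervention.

Demand slope = (66.2 − 111.2)/(14 − 4) = −4.5, so P = 129.2 − 4.5Q.
Supply slope = (125.2 − 77.2)/(14 − 4) = 4.8, so P = 58 + 4.8Q.
Competitive equilibrium: 129.2 − 4.5Q = 58 + 4.8Q → Q* = 7.6559, P* = 94.7484.
With the tax, the buyer price exceeds the seller price by 42: (129.2 − 4.5Q) − (58 + 4.8Q) = 42 → Q' = 3.1398.
ΔQ = 7.6559 − 3.1398 = 4.5161; the wedge equals the tax, 42.
The triangle = ½ × 4.5161 × 42 = $94.84 thousand.

$94.84 thousand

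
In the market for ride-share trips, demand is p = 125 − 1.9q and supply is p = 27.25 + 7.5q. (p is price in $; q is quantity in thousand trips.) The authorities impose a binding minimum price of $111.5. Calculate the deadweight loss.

Competitive equilibrium: 125 − 1.9q = 27.25 + 7.5q → q* = 10.3989, p* = 105.242.
At the floor p = 111.5, quantity demanded = (125 − 111.5)/1.9 = 7.1053.
Sellers' marginal cost at q' = 7.1053: 27.25 + 7.5·7.1053 = 80.5398.
Δq = 10.3989 − 7.1053 = 3.2936; wedge = 111.5 − 80.5398 = 30.9602.
The triangle = ½ × 3.2936 × 30.9602 = $50.99 thousand.

$50.99 thousand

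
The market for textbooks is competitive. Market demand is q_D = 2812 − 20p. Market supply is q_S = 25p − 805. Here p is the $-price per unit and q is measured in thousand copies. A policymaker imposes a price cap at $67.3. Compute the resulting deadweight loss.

In inverse form: demand p = 140.6 − 0.05q, supply p = 32.2 + 0.04q.
Competitive equilibrium: 140.6 − 0.05q = 32.2 + 0.04q → q* = 1204.4444, p* = 80.3778.
At the ceiling p = 67.3, quantity supplied = (67.3 − 32.2)/0.04 = 877.5.
Willingness to pay at q' = 877.5: 140.6 − 0.05·877.5 = 96.725.
Δq = 1204.4444 − 877.5 = 326.9444; wedge = 96.725 − 67.3 = 29.425.
DWL = ½ × 326.9444 × 29.425 = $4810.17 thousand.

$4810.17 thousand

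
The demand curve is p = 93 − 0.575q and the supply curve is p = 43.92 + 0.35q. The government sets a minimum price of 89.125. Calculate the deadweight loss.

992.33

Competitive equilibrium: 93 − 0.575q = 43.92 + 0.35q → q* = 53.0595, p* = 62.4908.
At the floor p = 89.125, quantity demanded = (93 − 89.125)/0.575 = 6.7391.
Sellers' marginal cost at q' = 6.7391: 43.92 + 0.35·6.7391 = 46.2787.
Δq = 53.0595 − 6.7391 = 46.3204; wedge = 89.125 − 46.2787 = 42.8463.
Deadweight loss = ½ × 46.3204 × 42.8463 = 992.33.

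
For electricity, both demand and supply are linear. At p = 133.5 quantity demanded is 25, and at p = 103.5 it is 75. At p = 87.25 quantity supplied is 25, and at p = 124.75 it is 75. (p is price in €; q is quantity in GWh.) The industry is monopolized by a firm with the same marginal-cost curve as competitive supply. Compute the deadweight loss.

Demand slope = (103.5 − 133.5)/(75 − 25) = −0.6, so p = 148.5 − 0.6q.
Supply slope = (124.75 − 87.25)/(75 − 25) = 0.75, so p = 68.5 + 0.75q.
Competitive equilibrium: 148.5 − 0.6q = 68.5 + 0.75q → q* = 59.2593, p* = 112.9444.
Marginal revenue: MR = 148.5 − 1.2q. Set MR = MC: 148.5 − 1.2q = 68.5 + 0.75q → q_m = 41.0256.
Price p_m = 148.5 − 0.6·41.0256 = 123.8846; MC(q_m) = 68.5 + 0.75·41.0256 = 99.2692.
Competitive q* = 59.2593, so Δq = 18.2337; wedge = 123.8846 − 99.2692 = 24.6154.
DWL = ½ × 18.2337 × 24.6154 = €224.41.

€224.41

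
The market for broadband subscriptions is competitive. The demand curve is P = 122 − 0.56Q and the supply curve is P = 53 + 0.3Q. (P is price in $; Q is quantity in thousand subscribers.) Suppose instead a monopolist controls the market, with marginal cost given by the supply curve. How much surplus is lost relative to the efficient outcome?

$430.50 thousand

Competitive equilibrium: 122 − 0.56Q = 53 + 0.3Q → Q* = 80.2326, P* = 77.0698.
Marginal revenue: MR = 122 − 1.12Q. Set MR = MC: 122 − 1.12Q = 53 + 0.3Q → Q_m = 48.5915.
Price P_m = 122 − 0.56·48.5915 = 94.7888; MC(Q_m) = 53 + 0.3·48.5915 = 67.5775.
Competitive Q* = 80.2326, so ΔQ = 31.6411; wedge = 94.7888 − 67.5775 = 27.2113.
DWL = ½ × 31.6411 × 27.2113 = $430.50 thousand.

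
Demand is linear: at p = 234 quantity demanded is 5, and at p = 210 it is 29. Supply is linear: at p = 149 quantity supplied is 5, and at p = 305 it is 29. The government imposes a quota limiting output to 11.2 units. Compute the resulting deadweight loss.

98.82

Demand slope = (210 − 234)/(29 − 5) = −1, so p = 239 − q.
Supply slope = (305 − 149)/(29 − 5) = 6.5, so p = 116.5 + 6.5q.
Competitive equilibrium: 239 − q = 116.5 + 6.5q → q* = 16.3333, p* = 222.6667.
At q = 11.2: demand price = 239 − 1·11.2 = 227.8; supply price = 116.5 + 6.5·11.2 = 189.3.
Δq = 16.3333 − 11.2 = 5.1333; wedge = 227.8 − 189.3 = 38.5.
Deadweight loss = ½ × 5.1333 × 38.5 = 98.82.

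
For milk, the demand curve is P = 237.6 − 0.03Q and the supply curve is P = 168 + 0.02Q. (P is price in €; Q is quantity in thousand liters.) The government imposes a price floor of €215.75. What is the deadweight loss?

€11011.34 thousand

Competitive equilibrium: 237.6 − 0.03Q = 168 + 0.02Q → Q* = 1392, P* = 195.84.
At the floor P = 215.75, quantity demanded = (237.6 − 215.75)/0.03 = 728.33333.
Sellers' marginal cost at Q' = 728.33333: 168 + 0.02·728.33333 = 182.56667.
ΔQ = 1392 − 728.33333 = 663.66667; wedge = 215.75 − 182.56667 = 33.18333.
The triangle = ½ × 663.66667 × 33.18333 = €11011.34 thousand.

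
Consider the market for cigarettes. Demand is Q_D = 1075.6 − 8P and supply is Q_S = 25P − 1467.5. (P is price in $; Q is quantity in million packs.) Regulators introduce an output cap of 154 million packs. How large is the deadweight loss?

In inverse form: demand P = 134.45 − 0.125Q, supply P = 58.7 + 0.04Q.
Competitive equilibrium: 134.45 − 0.125Q = 58.7 + 0.04Q → Q* = 459.0909, P* = 77.0636.
At Q = 154: demand price = 134.45 − 0.125·154 = 115.2; supply price = 58.7 + 0.04·154 = 64.86.
ΔQ = 459.0909 − 154 = 305.0909; wedge = 115.2 − 64.86 = 50.34.
DWL = ½ × 305.0909 × 50.34 = $7679.14 million.

$7679.14 million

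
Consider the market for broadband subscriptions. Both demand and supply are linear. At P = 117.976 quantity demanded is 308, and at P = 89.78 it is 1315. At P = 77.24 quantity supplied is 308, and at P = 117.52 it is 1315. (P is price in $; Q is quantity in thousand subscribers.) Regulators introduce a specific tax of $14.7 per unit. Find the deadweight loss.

Demand slope = (89.78 − 117.976)/(1315 − 308) = −0.028, so P = 126.6 − 0.028Q.
Supply slope = (117.52 − 77.24)/(1315 − 308) = 0.04, so P = 64.92 + 0.04Q.
Competitive equilibrium: 126.6 − 0.028Q = 64.92 + 0.04Q → Q* = 907.0588, P* = 101.2024.
With the tax, the buyer price exceeds the seller price by 14.7: (126.6 − 0.028Q) − (64.92 + 0.04Q) = 14.7 → Q' = 690.8824.
ΔQ = 907.0588 − 690.8824 = 216.1764; the wedge equals the tax, 14.7.
Deadweight loss = ½ × 216.1764 × 14.7 = $1588.90 thousand.

$1588.90 thousand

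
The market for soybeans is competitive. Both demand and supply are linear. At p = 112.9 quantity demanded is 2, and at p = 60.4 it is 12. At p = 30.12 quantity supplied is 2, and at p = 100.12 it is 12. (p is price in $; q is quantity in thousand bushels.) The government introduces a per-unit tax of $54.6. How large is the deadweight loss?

Demand slope = (60.4 − 112.9)/(12 − 2) = −5.25, so p = 123.4 − 5.25q.
Supply slope = (100.12 − 30.12)/(12 − 2) = 7, so p = 16.12 + 7q.
Competitive equilibrium: 123.4 − 5.25q = 16.12 + 7q → q* = 8.7576, p* = 77.4229.
With the tax, the buyer price exceeds the seller price by 54.6: (123.4 − 5.25q) − (16.12 + 7q) = 54.6 → q' = 4.3004.
Δq = 8.7576 − 4.3004 = 4.4572; the wedge equals the tax, 54.6.
Deadweight loss = ½ × 4.4572 × 54.6 = $121.68 thousand.

$121.68 thousand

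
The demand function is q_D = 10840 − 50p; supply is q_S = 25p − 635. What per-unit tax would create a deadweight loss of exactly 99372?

109.2

In inverse form: demand p = 216.8 − 0.02q, supply p = 25.4 + 0.04q.
Competitive equilibrium: 216.8 − 0.02q = 25.4 + 0.04q → q* = 3190, p* = 153.
A tax t gives Δq = t/0.06 and wedge t, so DWL = t²/0.12.
t²/0.12 = 99372 → t² = 11924.64 → t = 109.2.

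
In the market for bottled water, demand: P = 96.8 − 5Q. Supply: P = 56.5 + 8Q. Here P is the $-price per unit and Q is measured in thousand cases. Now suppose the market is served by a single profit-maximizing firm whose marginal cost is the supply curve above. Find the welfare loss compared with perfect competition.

$4.82 thousand

Competitive equilibrium: 96.8 − 5Q = 56.5 + 8Q → Q* = 3.1, P* = 81.3.
Marginal revenue: MR = 96.8 − 10Q. Set MR = MC: 96.8 − 10Q = 56.5 + 8Q → Q_m = 2.2389.
Price P_m = 96.8 − 5·2.2389 = 85.6055; MC(Q_m) = 56.5 + 8·2.2389 = 74.4112.
Competitive Q* = 3.1, so ΔQ = 0.8611; wedge = 85.6055 − 74.4112 = 11.1943.
Deadweight loss = ½ × 0.8611 × 11.1943 = $4.82 thousand.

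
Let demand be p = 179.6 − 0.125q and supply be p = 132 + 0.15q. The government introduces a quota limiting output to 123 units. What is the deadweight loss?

345

Competitive equilibrium: 179.6 − 0.125q = 132 + 0.15q → q* = 173.0909, p* = 157.9636.
At q = 123: demand price = 179.6 − 0.125·123 = 164.225; supply price = 132 + 0.15·123 = 150.45.
Δq = 173.0909 − 123 = 50.0909; wedge = 164.225 − 150.45 = 13.775.
Welfare loss = ½ × 50.0909 × 13.775 = 345.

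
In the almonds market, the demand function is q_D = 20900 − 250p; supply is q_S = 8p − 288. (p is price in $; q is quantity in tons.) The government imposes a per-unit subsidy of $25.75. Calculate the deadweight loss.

In inverse form: demand p = 83.6 − 0.004q, supply p = 36 + 0.125q.
Competitive equilibrium: 83.6 − 0.004q = 36 + 0.125q → q* = 368.9922, p* = 82.124.
The subsidy lowers effective supply by 25.75: p = 10.25 + 0.125q.
New quantity: 83.6 − 0.004q = 10.25 + 0.125q → q' = 568.6047.
Overproduction Δq = 568.6047 − 368.9922 = 199.6125; wedge = subsidy = 25.75.
The triangle = ½ × 199.6125 × 25.75 = $2570.01.

$2570.01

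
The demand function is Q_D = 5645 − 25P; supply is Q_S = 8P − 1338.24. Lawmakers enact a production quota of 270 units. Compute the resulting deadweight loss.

In inverse form: demand P = 225.8 − 0.04Q, supply P = 167.28 + 0.125Q.
Competitive equilibrium: 225.8 − 0.04Q = 167.28 + 0.125Q → Q* = 354.6667, P* = 211.6133.
At Q = 270: demand price = 225.8 − 0.04·270 = 215; supply price = 167.28 + 0.125·270 = 201.03.
ΔQ = 354.6667 − 270 = 84.6667; wedge = 215 − 201.03 = 13.97.
The triangle = ½ × 84.6667 × 13.97 = 591.40.

591.40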